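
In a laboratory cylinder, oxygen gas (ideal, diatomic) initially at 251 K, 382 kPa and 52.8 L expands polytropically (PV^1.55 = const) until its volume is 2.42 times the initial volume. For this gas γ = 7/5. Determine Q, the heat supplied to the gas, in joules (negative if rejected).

-5290 J

n = P₁V₁/(RT₁) = 382×52.8/(8.314×251) = 9.67 mol.
Polytropic n=1.55: T₂ = T₁(V₁/V₂)^(n−1) = 251×(0.413)^0.55 = 154 K; P₂ = P₁(V₁/V₂)^n = 97.1 kPa.
W = (P₁V₁−P₂V₂)/(n−1) = (382×52.8−97.1×128)/0.55 = 14100 J.
ΔU = nCvΔT = 9.67×20.8×(154−251) = -19400 J.
Q = ΔU + W = -5290 J.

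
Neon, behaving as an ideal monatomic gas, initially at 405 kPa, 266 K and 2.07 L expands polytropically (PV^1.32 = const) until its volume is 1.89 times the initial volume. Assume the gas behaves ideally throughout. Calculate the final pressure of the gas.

Polytropic n=1.32: T₂ = T₁(V₁/V₂)^(n−1) = 266×(0.529)^0.32 = 217 K; P₂ = P₁(V₁/V₂)^n = 175 kPa.

175 kPa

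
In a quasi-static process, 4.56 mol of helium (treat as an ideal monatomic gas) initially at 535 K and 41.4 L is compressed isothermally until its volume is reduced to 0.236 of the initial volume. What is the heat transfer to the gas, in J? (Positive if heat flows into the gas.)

-29300 J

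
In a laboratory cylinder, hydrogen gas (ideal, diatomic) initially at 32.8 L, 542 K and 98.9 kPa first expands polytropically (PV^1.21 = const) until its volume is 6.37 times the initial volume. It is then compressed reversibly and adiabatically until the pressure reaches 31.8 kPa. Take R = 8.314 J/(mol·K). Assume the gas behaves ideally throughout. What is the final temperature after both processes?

n = P₁V₁/(RT₁) = 98.9×32.8/(8.314×542) = 0.720 mol.
Step 1 — Polytropic n=1.21: T₂ = T₁(V₁/V₂)^(n−1) = 542×(0.157)^0.21 = 367 K; P₂ = P₁(V₁/V₂)^n = 10.5 kPa.
W = (P₁V₁−P₂V₂)/(n−1) = (98.9×32.8−10.5×209)/0.21 = 4980 J.
ΔU = nCvΔT = 0.720×20.8×(367−542) = -2610 J.
Q = ΔU + W = 2360 J.
State after step 1: P = 10.5 kPa, V = 209 L, T = 367 K.
Step 2 — Adiabatic: T₂/T₁ = (P₂/P₁)^((γ−1)/γ) ⇒ T₂ = 367×(3.02)^0.286 = 504 K; V₂ = 94.8 L.
ΔU = nCvΔT = 0.720×20.8×(504−367) = 2040 J.
Q = 0 for an adiabatic process, so W = −ΔU = -2040 J.
Net over both steps: W = 2930 J, Q = 2360 J, ΔU = -570 J.

504 K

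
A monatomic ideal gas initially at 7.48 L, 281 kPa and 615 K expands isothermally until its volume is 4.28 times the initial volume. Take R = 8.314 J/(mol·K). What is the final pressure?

65.7 kPa

Isothermal: T stays 615 K; PV = const ⇒ V₂ = 32.0 L, P₂ = 65.7 kPa.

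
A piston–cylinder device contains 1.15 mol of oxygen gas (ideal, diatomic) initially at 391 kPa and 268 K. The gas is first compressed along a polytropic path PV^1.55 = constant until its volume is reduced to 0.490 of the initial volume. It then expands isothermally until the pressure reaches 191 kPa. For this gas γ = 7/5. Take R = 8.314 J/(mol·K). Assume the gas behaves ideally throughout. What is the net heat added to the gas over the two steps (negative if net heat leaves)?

V₁ = nRT₁/P₁ = 1.15×8.314×268/391 = 6.55 L.
Step 1 — Polytropic n=1.55: T₂ = T₁(V₁/V₂)^(n−1) = 268×(2.04)^0.55 = 397 K; P₂ = P₁(V₁/V₂)^n = 1180 kPa.
W = (P₁V₁−P₂V₂)/(n−1) = (391×6.55−1180×3.21)/0.55 = -2240 J.
ΔU = nCvΔT = 1.15×20.8×(397−268) = 3080 J.
Q = ΔU + W = 839 J.
State after step 1: P = 1180 kPa, V = 3.21 L, T = 397 K.
Step 2 — Isothermal: T stays 397 K; PV = const ⇒ V₂ = 19.9 L, P₂ = 191 kPa.
ΔU = 0 (ideal gas, T constant).
W = nRT ln(V₂/V₁) = 1.15×8.314×397×ln(6.18) = 6910 J.
Q = ΔU + W = 6910 J.
Net over both steps: W = 4670 J, Q = 7750 J, ΔU = 3080 J.

7750 J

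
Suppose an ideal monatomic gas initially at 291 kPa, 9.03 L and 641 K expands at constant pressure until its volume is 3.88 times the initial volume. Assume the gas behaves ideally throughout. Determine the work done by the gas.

n = P₁V₁/(RT₁) = 291×9.03/(8.314×641) = 0.493 mol.
Isobaric: P stays 291 kPa; V/T = const ⇒ T₂ = 2490 K, V₂ = 35.0 L.
W = PΔV = 291×(35.0−9.03) kPa·L = 7570 J.

7570 J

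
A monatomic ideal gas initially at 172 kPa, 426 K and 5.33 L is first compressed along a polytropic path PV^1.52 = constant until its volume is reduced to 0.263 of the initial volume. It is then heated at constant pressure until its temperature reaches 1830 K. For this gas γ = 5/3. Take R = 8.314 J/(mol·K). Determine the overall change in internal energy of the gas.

4530 J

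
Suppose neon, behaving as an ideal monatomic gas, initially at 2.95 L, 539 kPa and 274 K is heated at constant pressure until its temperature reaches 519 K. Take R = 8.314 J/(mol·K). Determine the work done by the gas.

n = P₁V₁/(RT₁) = 539×2.95/(8.314×274) = 0.698 mol.
Isobaric: P stays 539 kPa; V/T = const ⇒ T₂ = 519 K, V₂ = 5.59 L.
W = PΔV = 539×(5.59−2.95) kPa·L = 1420 J.

1420 J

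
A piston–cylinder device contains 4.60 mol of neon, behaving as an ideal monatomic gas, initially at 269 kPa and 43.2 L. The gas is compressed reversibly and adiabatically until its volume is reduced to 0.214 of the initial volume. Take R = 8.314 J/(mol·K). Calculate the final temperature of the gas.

T₁ = P₁V₁/(nR) = 269×43.2/(4.60×8.314) = 304 K.
Adiabatic: TV^(γ−1) = const ⇒ T₂ = 304×(4.67)^0.667 = 849 K; PV^γ = const ⇒ P₂ = 3510 kPa.

849 K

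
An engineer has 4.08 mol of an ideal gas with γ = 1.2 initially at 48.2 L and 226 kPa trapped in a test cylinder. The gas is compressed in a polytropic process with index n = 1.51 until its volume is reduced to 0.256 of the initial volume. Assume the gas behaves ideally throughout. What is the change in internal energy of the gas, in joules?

54700 J

T₁ = P₁V₁/(nR) = 226×48.2/(4.08×8.314) = 321 K.
Polytropic n=1.51: T₂ = T₁(V₁/V₂)^(n−1) = 321×(3.91)^0.51 = 643 K; P₂ = P₁(V₁/V₂)^n = 1770 kPa.
For an ideal gas ΔU = nCvΔT with Cv = R/(γ−1) = 41.6 J/(mol·K).
ΔU = 4.08×41.6×(643−321) = 54700 J.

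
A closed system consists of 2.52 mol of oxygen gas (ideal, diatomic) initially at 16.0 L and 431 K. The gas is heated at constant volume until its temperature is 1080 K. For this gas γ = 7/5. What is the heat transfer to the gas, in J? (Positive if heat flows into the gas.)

P₁ = nRT₁/V₁ = 2.52×8.314×431/16.0 = 564 kPa.
Isochoric: V stays 16.0 L; P/T = const ⇒ T₂ = 1080 K, P₂ = 1410 kPa.
W = 0 (no volume change).
ΔU = nCvΔT = 2.52×20.8×(1080−431) = 34000 J.
Q = ΔU = 34000 J.

34000 J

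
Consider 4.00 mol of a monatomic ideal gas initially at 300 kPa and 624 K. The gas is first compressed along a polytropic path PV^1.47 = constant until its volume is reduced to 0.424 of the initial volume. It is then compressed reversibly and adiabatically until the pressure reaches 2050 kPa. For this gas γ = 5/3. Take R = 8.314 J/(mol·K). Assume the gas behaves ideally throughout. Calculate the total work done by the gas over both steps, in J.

V₁ = nRT₁/P₁ = 4.00×8.314×624/300 = 69.2 L.
Step 1 — Polytropic n=1.47: T₂ = T₁(V₁/V₂)^(n−1) = 624×(2.36)^0.47 = 934 K; P₂ = P₁(V₁/V₂)^n = 1060 kPa.
W = (P₁V₁−P₂V₂)/(n−1) = (300×69.2−1060×29.3)/0.47 = -21900 J.
ΔU = nCvΔT = 4.00×12.5×(934−624) = 15500 J.
Q = ΔU + W = -6470 J.
State after step 1: P = 1060 kPa, V = 29.3 L, T = 934 K.
Step 2 — Adiabatic: T₂/T₁ = (P₂/P₁)^((γ−1)/γ) ⇒ T₂ = 934×(1.94)^0.400 = 1220 K; V₂ = 19.7 L.
ΔU = nCvΔT = 4.00×12.5×(1220−934) = 14100 J.
Q = 0 for an adiabatic process, so W = −ΔU = -14100 J.
Net over both steps: W = -36000 J, Q = -6470 J, ΔU = 29500 J.

-36000 J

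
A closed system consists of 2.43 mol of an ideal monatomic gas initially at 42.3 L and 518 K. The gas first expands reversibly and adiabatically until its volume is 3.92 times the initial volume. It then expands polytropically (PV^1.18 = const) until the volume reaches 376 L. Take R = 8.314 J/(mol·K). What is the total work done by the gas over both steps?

12600 J

P₁ = nRT₁/V₁ = 2.43×8.314×518/42.3 = 247 kPa.
Step 1 — Adiabatic: TV^(γ−1) = const ⇒ T₂ = 518×(0.255)^0.667 = 208 K; PV^γ = const ⇒ P₂ = 25.4 kPa.
ΔU = nCvΔT = 2.43×12.5×(208−518) = -9380 J.
Q = 0 for an adiabatic process, so W = −ΔU = 9380 J.
State after step 1: P = 25.4 kPa, V = 166 L, T = 208 K.
Step 2 — Polytropic n=1.18: T₂ = T₁(V₁/V₂)^(n−1) = 208×(0.441)^0.18 = 180 K; P₂ = P₁(V₁/V₂)^n = 9.66 kPa.
W = (P₁V₁−P₂V₂)/(n−1) = (25.4×166−9.66×376)/0.18 = 3200 J.
ΔU = nCvΔT = 2.43×12.5×(180−208) = -865 J.
Q = ΔU + W = 2340 J.
Net over both steps: W = 12600 J, Q = 2340 J, ΔU = -10200 J.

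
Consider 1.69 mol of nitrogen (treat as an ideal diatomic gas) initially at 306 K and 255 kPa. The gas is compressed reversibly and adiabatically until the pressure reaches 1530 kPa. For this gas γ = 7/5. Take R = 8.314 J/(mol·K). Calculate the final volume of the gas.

4.69 L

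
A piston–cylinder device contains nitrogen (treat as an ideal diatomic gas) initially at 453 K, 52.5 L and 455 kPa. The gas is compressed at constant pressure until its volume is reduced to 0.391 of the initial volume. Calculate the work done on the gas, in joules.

14500 J

n = P₁V₁/(RT₁) = 455×52.5/(8.314×453) = 6.34 mol.
Isobaric: P stays 455 kPa; V/T = const ⇒ T₂ = 177 K, V₂ = 20.5 L.
W = PΔV = 455×(20.5−52.5) kPa·L = -14500 J.
Work done on the gas = −W_by = 14500 J.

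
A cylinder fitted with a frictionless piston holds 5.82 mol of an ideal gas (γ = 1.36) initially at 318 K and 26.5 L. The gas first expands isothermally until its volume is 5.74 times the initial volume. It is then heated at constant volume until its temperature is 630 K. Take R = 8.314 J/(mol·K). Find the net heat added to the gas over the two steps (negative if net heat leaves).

68800 J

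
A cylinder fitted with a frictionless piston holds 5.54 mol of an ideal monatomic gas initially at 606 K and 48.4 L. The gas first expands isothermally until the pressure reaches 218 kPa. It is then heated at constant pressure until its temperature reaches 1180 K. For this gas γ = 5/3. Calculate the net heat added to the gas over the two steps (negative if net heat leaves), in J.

93200 J

P₁ = nRT₁/V₁ = 5.54×8.314×606/48.4 = 577 kPa.
Step 1 — Isothermal: T stays 606 K; PV = const ⇒ V₂ = 128 L, P₂ = 218 kPa.
ΔU = 0 (ideal gas, T constant).
W = nRT ln(V₂/V₁) = 5.54×8.314×606×ln(2.65) = 27200 J.
Q = ΔU + W = 27200 J.
State after step 1: P = 218 kPa, V = 128 L, T = 606 K.
Step 2 — Isobaric: P stays 218 kPa; V/T = const ⇒ T₂ = 1180 K, V₂ = 249 L.
W = PΔV = 218×(249−128) kPa·L = 26400 J.
ΔU = nCvΔT = 5.54×12.5×(1180−606) = 39700 J.
Q = ΔU + W = nCpΔT = 66100 J.
Net over both steps: W = 53600 J, Q = 93200 J, ΔU = 39700 J.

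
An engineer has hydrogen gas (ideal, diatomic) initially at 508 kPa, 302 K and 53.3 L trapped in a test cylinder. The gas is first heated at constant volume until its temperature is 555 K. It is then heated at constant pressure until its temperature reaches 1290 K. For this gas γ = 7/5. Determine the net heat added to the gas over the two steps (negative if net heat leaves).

n = P₁V₁/(RT₁) = 508×53.3/(8.314×302) = 10.8 mol.
Step 1 — Isochoric: V stays 53.3 L; P/T = const ⇒ T₂ = 555 K, P₂ = 934 kPa.
W = 0 (no volume change).
ΔU = nCvΔT = 10.8×20.8×(555−302) = 56700 J.
Q = ΔU = 56700 J.
State after step 1: P = 934 kPa, V = 53.3 L, T = 555 K.
Step 2 — Isobaric: P stays 934 kPa; V/T = const ⇒ T₂ = 1290 K, V₂ = 124 L.
W = PΔV = 934×(124−53.3) kPa·L = 65900 J.
ΔU = nCvΔT = 10.8×20.8×(1290−555) = 165000 J.
Q = ΔU + W = nCpΔT = 231000 J.
Net over both steps: W = 65900 J, Q = 287000 J, ΔU = 221000 J.

287000 J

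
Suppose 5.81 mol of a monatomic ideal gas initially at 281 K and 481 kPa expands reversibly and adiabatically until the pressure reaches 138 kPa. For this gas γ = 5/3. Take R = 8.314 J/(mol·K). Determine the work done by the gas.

V₁ = nRT₁/P₁ = 5.81×8.314×281/481 = 28.2 L.
Adiabatic: T₂/T₁ = (P₂/P₁)^((γ−1)/γ) ⇒ T₂ = 281×(0.287)^0.400 = 171 K; V₂ = 59.7 L.
ΔU = nCvΔT = 5.81×12.5×(171−281) = -8000 J.
Q = 0 for an adiabatic process, so W = −ΔU = 8000 J.

8000 J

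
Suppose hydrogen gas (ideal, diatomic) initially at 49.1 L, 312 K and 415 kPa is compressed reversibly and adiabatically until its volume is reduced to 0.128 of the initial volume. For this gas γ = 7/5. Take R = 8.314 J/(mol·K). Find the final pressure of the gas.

Adiabatic: TV^(γ−1) = const ⇒ T₂ = 312×(7.81)^0.400 = 710 K; PV^γ = const ⇒ P₂ = 7380 kPa.

7380 kPa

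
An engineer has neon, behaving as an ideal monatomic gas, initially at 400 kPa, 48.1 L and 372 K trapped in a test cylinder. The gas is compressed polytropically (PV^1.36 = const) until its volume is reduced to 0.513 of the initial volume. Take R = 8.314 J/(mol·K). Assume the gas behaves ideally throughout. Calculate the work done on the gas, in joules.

14500 J

n = P₁V₁/(RT₁) = 400×48.1/(8.314×372) = 6.22 mol.
Polytropic n=1.36: T₂ = T₁(V₁/V₂)^(n−1) = 372×(1.95)^0.36 = 473 K; P₂ = P₁(V₁/V₂)^n = 992 kPa.
W = (P₁V₁−P₂V₂)/(n−1) = (400×48.1−992×24.7)/0.36 = -14500 J.
Work done on the gas = −W_by = 14500 J.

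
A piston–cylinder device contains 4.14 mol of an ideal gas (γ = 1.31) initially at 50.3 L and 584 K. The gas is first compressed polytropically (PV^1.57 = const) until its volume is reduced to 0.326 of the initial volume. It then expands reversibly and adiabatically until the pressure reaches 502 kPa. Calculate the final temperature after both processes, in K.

P₁ = nRT₁/V₁ = 4.14×8.314×584/50.3 = 400 kPa.
Step 1 — Polytropic n=1.57: T₂ = T₁(V₁/V₂)^(n−1) = 584×(3.07)^0.57 = 1110 K; P₂ = P₁(V₁/V₂)^n = 2320 kPa.
W = (P₁V₁−P₂V₂)/(n−1) = (400×50.3−2320×16.4)/0.57 = -31500 J.
ΔU = nCvΔT = 4.14×26.8×(1110−584) = 58000 J.
Q = ΔU + W = 26500 J.
State after step 1: P = 2320 kPa, V = 16.4 L, T = 1110 K.
Step 2 — Adiabatic: T₂/T₁ = (P₂/P₁)^((γ−1)/γ) ⇒ T₂ = 1110×(0.216)^0.237 = 770 K; V₂ = 52.8 L.
ΔU = nCvΔT = 4.14×26.8×(770−1110) = -37300 J.
Q = 0 for an adiabatic process, so W = −ΔU = 37300 J.
Net over both steps: W = 5810 J, Q = 26500 J, ΔU = 20600 J.

770 K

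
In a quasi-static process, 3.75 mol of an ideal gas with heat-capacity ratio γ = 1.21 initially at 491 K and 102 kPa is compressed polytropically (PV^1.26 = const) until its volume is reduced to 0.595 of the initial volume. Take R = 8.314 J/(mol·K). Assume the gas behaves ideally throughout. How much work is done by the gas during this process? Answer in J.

V₁ = nRT₁/P₁ = 3.75×8.314×491/102 = 150 L.
Polytropic n=1.26: T₂ = T₁(V₁/V₂)^(n−1) = 491×(1.68)^0.26 = 562 K; P₂ = P₁(V₁/V₂)^n = 196 kPa.
W = (P₁V₁−P₂V₂)/(n−1) = (102×150−196×89.3)/0.26 = -8510 J.

-8510 J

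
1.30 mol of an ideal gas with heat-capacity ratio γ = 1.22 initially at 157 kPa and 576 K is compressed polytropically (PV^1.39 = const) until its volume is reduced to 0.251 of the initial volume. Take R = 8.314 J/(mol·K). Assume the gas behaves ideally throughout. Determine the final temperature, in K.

988 K

V₁ = nRT₁/P₁ = 1.30×8.314×576/157 = 39.7 L.
Polytropic n=1.39: T₂ = T₁(V₁/V₂)^(n−1) = 576×(3.98)^0.39 = 988 K; P₂ = P₁(V₁/V₂)^n = 1070 kPa.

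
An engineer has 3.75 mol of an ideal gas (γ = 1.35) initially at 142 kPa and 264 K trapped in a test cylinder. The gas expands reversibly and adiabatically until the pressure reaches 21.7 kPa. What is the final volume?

V₁ = nRT₁/P₁ = 3.75×8.314×264/142 = 58.0 L.
Adiabatic: T₂/T₁ = (P₂/P₁)^((γ−1)/γ) ⇒ T₂ = 264×(0.153)^0.259 = 162 K; V₂ = 233 L.

233 L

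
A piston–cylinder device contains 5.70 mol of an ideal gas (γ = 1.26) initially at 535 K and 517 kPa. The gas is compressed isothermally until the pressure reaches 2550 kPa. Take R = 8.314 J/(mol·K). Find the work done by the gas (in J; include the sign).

-40500 J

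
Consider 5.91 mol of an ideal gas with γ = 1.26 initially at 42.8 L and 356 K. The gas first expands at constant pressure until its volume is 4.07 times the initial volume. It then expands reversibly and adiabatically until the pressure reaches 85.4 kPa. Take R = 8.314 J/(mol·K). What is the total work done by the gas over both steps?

P₁ = nRT₁/V₁ = 5.91×8.314×356/42.8 = 409 kPa.
Step 1 — Isobaric: P stays 409 kPa; V/T = const ⇒ T₂ = 1450 K, V₂ = 174 L.
W = PΔV = 409×(174−42.8) kPa·L = 53700 J.
ΔU = nCvΔT = 5.91×32.0×(1450−356) = 207000 J.
Q = ΔU + W = nCpΔT = 260000 J.
State after step 1: P = 409 kPa, V = 174 L, T = 1450 K.
Step 2 — Adiabatic: T₂/T₁ = (P₂/P₁)^((γ−1)/γ) ⇒ T₂ = 1450×(0.209)^0.206 = 1050 K; V₂ = 604 L.
ΔU = nCvΔT = 5.91×32.0×(1050−1450) = -75600 J.
Q = 0 for an adiabatic process, so W = −ΔU = 75600 J.
Net over both steps: W = 129000 J, Q = 260000 J, ΔU = 131000 J.

129000 J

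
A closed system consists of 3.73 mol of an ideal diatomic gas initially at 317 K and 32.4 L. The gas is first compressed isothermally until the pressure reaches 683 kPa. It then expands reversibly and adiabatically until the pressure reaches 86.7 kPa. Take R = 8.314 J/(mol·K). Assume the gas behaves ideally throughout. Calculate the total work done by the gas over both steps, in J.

2970 J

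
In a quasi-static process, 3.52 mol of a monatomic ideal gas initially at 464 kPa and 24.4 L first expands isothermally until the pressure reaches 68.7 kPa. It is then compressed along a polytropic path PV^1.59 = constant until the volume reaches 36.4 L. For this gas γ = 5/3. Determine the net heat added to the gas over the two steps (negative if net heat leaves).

T₁ = P₁V₁/(nR) = 464×24.4/(3.52×8.314) = 387 K.
Step 1 — Isothermal: T stays 387 K; PV = const ⇒ V₂ = 165 L, P₂ = 68.7 kPa.
ΔU = 0 (ideal gas, T constant).
W = nRT ln(V₂/V₁) = 3.52×8.314×387×ln(6.75) = 21600 J.
Q = ΔU + W = 21600 J.
State after step 1: P = 68.7 kPa, V = 165 L, T = 387 K.
Step 2 — Polytropic n=1.59: T₂ = T₁(V₁/V₂)^(n−1) = 387×(4.53)^0.59 = 943 K; P₂ = P₁(V₁/V₂)^n = 758 kPa.
W = (P₁V₁−P₂V₂)/(n−1) = (68.7×165−758×36.4)/0.59 = -27600 J.
ΔU = nCvΔT = 3.52×12.5×(943−387) = 24400 J.
Q = ΔU + W = -3170 J.
Net over both steps: W = -5960 J, Q = 18500 J, ΔU = 24400 J.

18500 J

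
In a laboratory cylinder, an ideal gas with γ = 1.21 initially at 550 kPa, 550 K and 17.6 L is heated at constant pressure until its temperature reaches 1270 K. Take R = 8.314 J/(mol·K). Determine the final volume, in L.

40.6 L

Isobaric: P stays 550 kPa; V/T = const ⇒ T₂ = 1270 K, V₂ = 40.6 L.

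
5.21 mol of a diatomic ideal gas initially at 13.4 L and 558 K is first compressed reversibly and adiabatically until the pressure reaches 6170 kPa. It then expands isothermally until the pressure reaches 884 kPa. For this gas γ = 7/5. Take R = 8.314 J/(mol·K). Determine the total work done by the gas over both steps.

41300 J

P₁ = nRT₁/V₁ = 5.21×8.314×558/13.4 = 1800 kPa.
Step 1 — Adiabatic: T₂/T₁ = (P₂/P₁)^((γ−1)/γ) ⇒ T₂ = 558×(3.42)^0.286 = 793 K; V₂ = 5.57 L.
ΔU = nCvΔT = 5.21×20.8×(793−558) = 25400 J.
Q = 0 for an adiabatic process, so W = −ΔU = -25400 J.
State after step 1: P = 6170 kPa, V = 5.57 L, T = 793 K.
Step 2 — Isothermal: T stays 793 K; PV = const ⇒ V₂ = 38.9 L, P₂ = 884 kPa.
ΔU = 0 (ideal gas, T constant).
W = nRT ln(V₂/V₁) = 5.21×8.314×793×ln(6.98) = 66700 J.
Q = ΔU + W = 66700 J.
Net over both steps: W = 41300 J, Q = 66700 J, ΔU = 25400 J.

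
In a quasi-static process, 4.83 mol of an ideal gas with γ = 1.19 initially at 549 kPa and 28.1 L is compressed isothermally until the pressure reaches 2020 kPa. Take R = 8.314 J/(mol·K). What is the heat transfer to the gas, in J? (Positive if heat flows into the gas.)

-20100 J

T₁ = P₁V₁/(nR) = 549×28.1/(4.83×8.314) = 384 K.
Isothermal: T stays 384 K; PV = const ⇒ V₂ = 7.64 L, P₂ = 2020 kPa.
ΔU = 0 (ideal gas, T constant).
W = nRT ln(V₂/V₁) = 4.83×8.314×384×ln(0.272) = -20100 J.
Q = ΔU + W = -20100 J.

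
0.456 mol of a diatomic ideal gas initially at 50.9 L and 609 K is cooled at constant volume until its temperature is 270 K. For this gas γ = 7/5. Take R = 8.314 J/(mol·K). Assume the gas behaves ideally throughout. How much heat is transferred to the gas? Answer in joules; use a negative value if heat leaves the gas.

P₁ = nRT₁/V₁ = 0.456×8.314×609/50.9 = 45.4 kPa.
Isochoric: V stays 50.9 L; P/T = const ⇒ T₂ = 270 K, P₂ = 20.1 kPa.
W = 0 (no volume change).
ΔU = nCvΔT = 0.456×20.8×(270−609) = -3210 J.
Q = ΔU = -3210 J.

-3210 J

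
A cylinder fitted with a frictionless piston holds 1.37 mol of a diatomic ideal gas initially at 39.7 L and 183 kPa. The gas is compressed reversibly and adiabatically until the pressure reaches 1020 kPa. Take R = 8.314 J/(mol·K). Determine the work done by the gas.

T₁ = P₁V₁/(nR) = 183×39.7/(1.37×8.314) = 638 K.
Adiabatic: T₂/T₁ = (P₂/P₁)^((γ−1)/γ) ⇒ T₂ = 638×(5.57)^0.286 = 1040 K; V₂ = 11.6 L.
ΔU = nCvΔT = 1.37×20.8×(1040−638) = 11500 J.
Q = 0 for an adiabatic process, so W = −ΔU = -11500 J.

-11500 J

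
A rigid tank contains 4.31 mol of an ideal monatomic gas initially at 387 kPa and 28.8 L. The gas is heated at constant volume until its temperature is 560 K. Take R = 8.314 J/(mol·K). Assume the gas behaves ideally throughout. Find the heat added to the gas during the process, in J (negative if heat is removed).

13400 J

T₁ = P₁V₁/(nR) = 387×28.8/(4.31×8.314) = 311 K.
Isochoric: V stays 28.8 L; P/T = const ⇒ T₂ = 560 K, P₂ = 697 kPa.
W = 0 (no volume change).
ΔU = nCvΔT = 4.31×12.5×(560−311) = 13400 J.
Q = ΔU = 13400 J.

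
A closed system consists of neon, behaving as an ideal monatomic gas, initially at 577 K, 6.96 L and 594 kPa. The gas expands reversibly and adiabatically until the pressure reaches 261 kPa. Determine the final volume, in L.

11.4 L

Adiabatic: T₂/T₁ = (P₂/P₁)^((γ−1)/γ) ⇒ T₂ = 577×(0.439)^0.400 = 415 K; V₂ = 11.4 L.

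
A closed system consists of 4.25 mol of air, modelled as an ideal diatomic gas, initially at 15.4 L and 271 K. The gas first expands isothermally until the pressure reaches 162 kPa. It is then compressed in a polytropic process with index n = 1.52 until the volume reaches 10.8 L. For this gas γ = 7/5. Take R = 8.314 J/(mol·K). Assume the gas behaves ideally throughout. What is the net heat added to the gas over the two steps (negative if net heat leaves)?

20700 J

P₁ = nRT₁/V₁ = 4.25×8.314×271/15.4 = 622 kPa.
Step 1 — Isothermal: T stays 271 K; PV = const ⇒ V₂ = 59.1 L, P₂ = 162 kPa.
ΔU = 0 (ideal gas, T constant).
W = nRT ln(V₂/V₁) = 4.25×8.314×271×ln(3.84) = 12900 J.
Q = ΔU + W = 12900 J.
State after step 1: P = 162 kPa, V = 59.1 L, T = 271 K.
Step 2 — Polytropic n=1.52: T₂ = T₁(V₁/V₂)^(n−1) = 271×(5.47)^0.52 = 656 K; P₂ = P₁(V₁/V₂)^n = 2150 kPa.
W = (P₁V₁−P₂V₂)/(n−1) = (162×59.1−2150×10.8)/0.52 = -26200 J.
ΔU = nCvΔT = 4.25×20.8×(656−271) = 34000 J.
Q = ΔU + W = 7850 J.
Net over both steps: W = -13300 J, Q = 20700 J, ΔU = 34000 J.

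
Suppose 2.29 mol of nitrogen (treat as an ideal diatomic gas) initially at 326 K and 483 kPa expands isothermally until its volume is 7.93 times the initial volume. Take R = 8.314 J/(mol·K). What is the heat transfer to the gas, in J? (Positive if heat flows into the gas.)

12900 J

V₁ = nRT₁/P₁ = 2.29×8.314×326/483 = 12.9 L.
Isothermal: T stays 326 K; PV = const ⇒ V₂ = 102 L, P₂ = 60.9 kPa.
ΔU = 0 (ideal gas, T constant).
W = nRT ln(V₂/V₁) = 2.29×8.314×326×ln(7.93) = 12900 J.
Q = ΔU + W = 12900 J.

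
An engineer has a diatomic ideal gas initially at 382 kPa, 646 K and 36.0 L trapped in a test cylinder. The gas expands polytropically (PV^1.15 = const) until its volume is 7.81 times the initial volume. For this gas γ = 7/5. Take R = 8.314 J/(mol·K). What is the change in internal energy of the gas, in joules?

-9120 J

n = P₁V₁/(RT₁) = 382×36.0/(8.314×646) = 2.56 mol.
Polytropic n=1.15: T₂ = T₁(V₁/V₂)^(n−1) = 646×(0.128)^0.15 = 475 K; P₂ = P₁(V₁/V₂)^n = 35.9 kPa.
For an ideal gas ΔU = nCvΔT with Cv = (5/2)R = 20.8 J/(mol·K).
ΔU = 2.56×20.8×(475−646) = -9120 J.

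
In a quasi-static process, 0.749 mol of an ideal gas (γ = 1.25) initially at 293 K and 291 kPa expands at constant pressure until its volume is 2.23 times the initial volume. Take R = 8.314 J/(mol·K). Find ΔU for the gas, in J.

V₁ = nRT₁/P₁ = 0.749×8.314×293/291 = 6.27 L.
Isobaric: P stays 291 kPa; V/T = const ⇒ T₂ = 653 K, V₂ = 14.0 L.
For an ideal gas ΔU = nCvΔT with Cv = R/(γ−1) = 33.3 J/(mol·K).
ΔU = 0.749×33.3×(653−293) = 8980 J.

8980 J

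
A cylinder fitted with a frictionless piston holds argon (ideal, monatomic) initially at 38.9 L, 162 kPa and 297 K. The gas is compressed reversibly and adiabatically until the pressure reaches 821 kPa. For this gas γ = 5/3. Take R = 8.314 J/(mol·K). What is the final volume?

14.7 L

Adiabatic: T₂/T₁ = (P₂/P₁)^((γ−1)/γ) ⇒ T₂ = 297×(5.07)^0.400 = 568 K; V₂ = 14.7 L.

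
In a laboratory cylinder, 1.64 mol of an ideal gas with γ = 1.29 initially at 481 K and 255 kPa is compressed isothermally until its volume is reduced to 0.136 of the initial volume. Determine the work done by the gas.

-13100 J

V₁ = nRT₁/P₁ = 1.64×8.314×481/255 = 25.7 L.
Isothermal: T stays 481 K; PV = const ⇒ V₂ = 3.50 L, P₂ = 1870 kPa.
W = nRT ln(V₂/V₁) = 1.64×8.314×481×ln(0.136) = -13100 J.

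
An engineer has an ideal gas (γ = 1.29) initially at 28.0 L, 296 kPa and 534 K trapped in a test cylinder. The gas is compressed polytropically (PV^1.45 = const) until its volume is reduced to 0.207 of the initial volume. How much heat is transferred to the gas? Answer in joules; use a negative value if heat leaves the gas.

10500 J

n = P₁V₁/(RT₁) = 296×28.0/(8.314×534) = 1.87 mol.
Polytropic n=1.45: T₂ = T₁(V₁/V₂)^(n−1) = 534×(4.83)^0.45 = 1080 K; P₂ = P₁(V₁/V₂)^n = 2900 kPa.
W = (P₁V₁−P₂V₂)/(n−1) = (296×28.0−2900×5.80)/0.45 = -19000 J.
ΔU = nCvΔT = 1.87×28.7×(1080−534) = 29500 J.
Q = ΔU + W = 10500 J.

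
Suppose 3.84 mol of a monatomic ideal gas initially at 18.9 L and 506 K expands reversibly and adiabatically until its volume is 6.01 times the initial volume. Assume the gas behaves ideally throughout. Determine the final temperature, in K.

P₁ = nRT₁/V₁ = 3.84×8.314×506/18.9 = 855 kPa.
Adiabatic: TV^(γ−1) = const ⇒ T₂ = 506×(0.166)^0.667 = 153 K; PV^γ = const ⇒ P₂ = 43.0 kPa.

153 K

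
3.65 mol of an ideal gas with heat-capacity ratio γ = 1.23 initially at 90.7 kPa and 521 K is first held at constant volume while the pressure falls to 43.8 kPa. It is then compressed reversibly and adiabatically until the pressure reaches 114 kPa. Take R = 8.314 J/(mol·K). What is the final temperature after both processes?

V₁ = nRT₁/P₁ = 3.65×8.314×521/90.7 = 174 L.
Step 1 — Isochoric: V stays 174 L; P/T = const ⇒ T₂ = 252 K, P₂ = 43.8 kPa.
W = 0 (no volume change).
ΔU = nCvΔT = 3.65×36.1×(252−521) = -35500 J.
Q = ΔU = -35500 J.
State after step 1: P = 43.8 kPa, V = 174 L, T = 252 K.
Step 2 — Adiabatic: T₂/T₁ = (P₂/P₁)^((γ−1)/γ) ⇒ T₂ = 252×(2.60)^0.187 = 301 K; V₂ = 80.1 L.
ΔU = nCvΔT = 3.65×36.1×(301−252) = 6500 J.
Q = 0 for an adiabatic process, so W = −ΔU = -6500 J.
Net over both steps: W = -6500 J, Q = -35500 J, ΔU = -29000 J.

301 K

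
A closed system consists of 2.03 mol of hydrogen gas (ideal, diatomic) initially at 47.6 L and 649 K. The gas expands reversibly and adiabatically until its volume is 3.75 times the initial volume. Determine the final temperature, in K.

383 K

P₁ = nRT₁/V₁ = 2.03×8.314×649/47.6 = 230 kPa.
Adiabatic: TV^(γ−1) = const ⇒ T₂ = 649×(0.267)^0.400 = 383 K; PV^γ = const ⇒ P₂ = 36.2 kPa.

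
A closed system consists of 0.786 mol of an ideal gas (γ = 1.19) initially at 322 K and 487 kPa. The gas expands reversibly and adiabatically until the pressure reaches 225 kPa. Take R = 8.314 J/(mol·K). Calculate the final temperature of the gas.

V₁ = nRT₁/P₁ = 0.786×8.314×322/487 = 4.32 L.
Adiabatic: T₂/T₁ = (P₂/P₁)^((γ−1)/γ) ⇒ T₂ = 322×(0.462)^0.160 = 285 K; V₂ = 8.27 L.

285 K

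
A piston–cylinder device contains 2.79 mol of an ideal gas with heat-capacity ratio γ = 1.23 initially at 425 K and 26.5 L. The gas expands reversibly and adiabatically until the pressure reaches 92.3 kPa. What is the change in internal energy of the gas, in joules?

-9830 J

P₁ = nRT₁/V₁ = 2.79×8.314×425/26.5 = 372 kPa.
Adiabatic: T₂/T₁ = (P₂/P₁)^((γ−1)/γ) ⇒ T₂ = 425×(0.248)^0.187 = 327 K; V₂ = 82.3 L.
For an ideal gas ΔU = nCvΔT with Cv = R/(γ−1) = 36.1 J/(mol·K).
ΔU = 2.79×36.1×(327−425) = -9830 J.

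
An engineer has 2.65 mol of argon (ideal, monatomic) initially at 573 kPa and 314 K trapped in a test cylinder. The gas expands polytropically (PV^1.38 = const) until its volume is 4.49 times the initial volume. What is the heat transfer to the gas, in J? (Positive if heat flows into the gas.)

V₁ = nRT₁/P₁ = 2.65×8.314×314/573 = 12.1 L.
Polytropic n=1.38: T₂ = T₁(V₁/V₂)^(n−1) = 314×(0.223)^0.38 = 177 K; P₂ = P₁(V₁/V₂)^n = 72.1 kPa.
W = (P₁V₁−P₂V₂)/(n−1) = (573×12.1−72.1×54.2)/0.38 = 7920 J.
ΔU = nCvΔT = 2.65×12.5×(177−314) = -4510 J.
Q = ΔU + W = 3400 J.

3400 J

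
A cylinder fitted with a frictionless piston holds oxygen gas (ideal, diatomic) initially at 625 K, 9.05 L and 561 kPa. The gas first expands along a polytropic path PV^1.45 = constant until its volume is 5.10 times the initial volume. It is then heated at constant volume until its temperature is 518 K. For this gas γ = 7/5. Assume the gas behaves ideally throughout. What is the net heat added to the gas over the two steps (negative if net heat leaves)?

3690 J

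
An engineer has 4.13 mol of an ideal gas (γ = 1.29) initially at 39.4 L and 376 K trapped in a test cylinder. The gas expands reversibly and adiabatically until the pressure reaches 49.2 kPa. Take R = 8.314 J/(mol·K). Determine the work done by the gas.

15500 J

P₁ = nRT₁/V₁ = 4.13×8.314×376/39.4 = 328 kPa.
Adiabatic: T₂/T₁ = (P₂/P₁)^((γ−1)/γ) ⇒ T₂ = 376×(0.150)^0.225 = 246 K; V₂ = 171 L.
ΔU = nCvΔT = 4.13×28.7×(246−376) = -15500 J.
Q = 0 for an adiabatic process, so W = −ΔU = 15500 J.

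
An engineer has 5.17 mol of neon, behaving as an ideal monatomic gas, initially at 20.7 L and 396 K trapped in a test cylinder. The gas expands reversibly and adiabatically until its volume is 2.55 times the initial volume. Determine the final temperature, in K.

P₁ = nRT₁/V₁ = 5.17×8.314×396/20.7 = 822 kPa.
Adiabatic: TV^(γ−1) = const ⇒ T₂ = 396×(0.392)^0.667 = 212 K; PV^γ = const ⇒ P₂ = 173 kPa.

212 K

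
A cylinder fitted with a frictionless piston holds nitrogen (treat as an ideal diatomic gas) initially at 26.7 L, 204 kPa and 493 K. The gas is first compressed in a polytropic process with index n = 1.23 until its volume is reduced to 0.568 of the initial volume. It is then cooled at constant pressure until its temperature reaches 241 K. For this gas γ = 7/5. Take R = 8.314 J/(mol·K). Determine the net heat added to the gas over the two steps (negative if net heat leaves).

n = P₁V₁/(RT₁) = 204×26.7/(8.314×493) = 1.33 mol.
Step 1 — Polytropic n=1.23: T₂ = T₁(V₁/V₂)^(n−1) = 493×(1.76)^0.23 = 561 K; P₂ = P₁(V₁/V₂)^n = 409 kPa.
W = (P₁V₁−P₂V₂)/(n−1) = (204×26.7−409×15.2)/0.23 = -3290 J.
ΔU = nCvΔT = 1.33×20.8×(561−493) = 1890 J.
Q = ΔU + W = -1400 J.
State after step 1: P = 409 kPa, V = 15.2 L, T = 561 K.
Step 2 — Isobaric: P stays 409 kPa; V/T = const ⇒ T₂ = 241 K, V₂ = 6.51 L.
W = PΔV = 409×(6.51−15.2) kPa·L = -3540 J.
ΔU = nCvΔT = 1.33×20.8×(241−561) = -8850 J.
Q = ΔU + W = nCpΔT = -12400 J.
Net over both steps: W = -6830 J, Q = -13800 J, ΔU = -6960 J.

-13800 J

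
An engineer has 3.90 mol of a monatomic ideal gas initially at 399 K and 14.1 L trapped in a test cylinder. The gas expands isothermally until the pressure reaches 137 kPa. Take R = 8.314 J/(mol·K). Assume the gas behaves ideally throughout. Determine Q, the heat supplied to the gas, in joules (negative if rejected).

24600 J

P₁ = nRT₁/V₁ = 3.90×8.314×399/14.1 = 918 kPa.
Isothermal: T stays 399 K; PV = const ⇒ V₂ = 94.4 L, P₂ = 137 kPa.
ΔU = 0 (ideal gas, T constant).
W = nRT ln(V₂/V₁) = 3.90×8.314×399×ln(6.70) = 24600 J.
Q = ΔU + W = 24600 J.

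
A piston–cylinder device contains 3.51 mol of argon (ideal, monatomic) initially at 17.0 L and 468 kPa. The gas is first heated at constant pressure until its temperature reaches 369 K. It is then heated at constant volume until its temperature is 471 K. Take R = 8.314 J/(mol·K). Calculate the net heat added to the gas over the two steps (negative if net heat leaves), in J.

11500 J

T₁ = P₁V₁/(nR) = 468×17.0/(3.51×8.314) = 273 K.
Step 1 — Isobaric: P stays 468 kPa; V/T = const ⇒ T₂ = 369 K, V₂ = 23.0 L.
W = PΔV = 468×(23.0−17.0) kPa·L = 2810 J.
ΔU = nCvΔT = 3.51×12.5×(369−273) = 4220 J.
Q = ΔU + W = nCpΔT = 7030 J.
State after step 1: P = 468 kPa, V = 23.0 L, T = 369 K.
Step 2 — Isochoric: V stays 23.0 L; P/T = const ⇒ T₂ = 471 K, P₂ = 597 kPa.
W = 0 (no volume change).
ΔU = nCvΔT = 3.51×12.5×(471−369) = 4460 J.
Q = ΔU = 4460 J.
Net over both steps: W = 2810 J, Q = 11500 J, ΔU = 8680 J.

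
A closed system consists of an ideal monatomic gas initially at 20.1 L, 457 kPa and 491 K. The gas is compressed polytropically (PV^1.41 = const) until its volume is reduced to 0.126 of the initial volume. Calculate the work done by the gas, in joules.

-30000 J

n = P₁V₁/(RT₁) = 457×20.1/(8.314×491) = 2.25 mol.
Polytropic n=1.41: T₂ = T₁(V₁/V₂)^(n−1) = 491×(7.94)^0.41 = 1150 K; P₂ = P₁(V₁/V₂)^n = 8480 kPa.
W = (P₁V₁−P₂V₂)/(n−1) = (457×20.1−8480×2.53)/0.41 = -30000 J.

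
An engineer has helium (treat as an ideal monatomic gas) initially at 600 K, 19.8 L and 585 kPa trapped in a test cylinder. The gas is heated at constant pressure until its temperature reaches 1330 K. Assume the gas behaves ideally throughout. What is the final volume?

43.9 L

Isobaric: P stays 585 kPa; V/T = const ⇒ T₂ = 1330 K, V₂ = 43.9 L.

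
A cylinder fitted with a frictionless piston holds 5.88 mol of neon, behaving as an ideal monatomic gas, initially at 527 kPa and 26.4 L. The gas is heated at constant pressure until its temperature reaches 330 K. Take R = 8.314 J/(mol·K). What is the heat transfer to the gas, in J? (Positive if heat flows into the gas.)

5550 J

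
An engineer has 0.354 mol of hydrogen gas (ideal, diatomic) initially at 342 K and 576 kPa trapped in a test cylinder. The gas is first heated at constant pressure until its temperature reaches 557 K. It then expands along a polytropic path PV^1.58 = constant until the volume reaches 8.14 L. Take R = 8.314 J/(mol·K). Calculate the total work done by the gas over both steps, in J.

1920 J

V₁ = nRT₁/P₁ = 0.354×8.314×342/576 = 1.75 L.
Step 1 — Isobaric: P stays 576 kPa; V/T = const ⇒ T₂ = 557 K, V₂ = 2.85 L.
W = PΔV = 576×(2.85−1.75) kPa·L = 633 J.
ΔU = nCvΔT = 0.354×20.8×(557−342) = 1580 J.
Q = ΔU + W = nCpΔT = 2210 J.
State after step 1: P = 576 kPa, V = 2.85 L, T = 557 K.
Step 2 — Polytropic n=1.58: T₂ = T₁(V₁/V₂)^(n−1) = 557×(0.350)^0.58 = 303 K; P₂ = P₁(V₁/V₂)^n = 109 kPa.
W = (P₁V₁−P₂V₂)/(n−1) = (576×2.85−109×8.14)/0.58 = 1290 J.
ΔU = nCvΔT = 0.354×20.8×(303−557) = -1870 J.
Q = ΔU + W = -580 J.
Net over both steps: W = 1920 J, Q = 1630 J, ΔU = -288 J.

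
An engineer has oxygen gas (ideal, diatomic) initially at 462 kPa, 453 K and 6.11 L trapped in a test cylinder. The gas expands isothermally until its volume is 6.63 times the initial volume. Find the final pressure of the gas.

Isothermal: T stays 453 K; PV = const ⇒ V₂ = 40.5 L, P₂ = 69.7 kPa.

69.7 kPa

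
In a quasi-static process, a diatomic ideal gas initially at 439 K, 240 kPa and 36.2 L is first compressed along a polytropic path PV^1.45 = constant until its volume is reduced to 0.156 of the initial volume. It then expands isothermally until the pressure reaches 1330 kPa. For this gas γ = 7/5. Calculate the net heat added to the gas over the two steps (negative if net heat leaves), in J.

n = P₁V₁/(RT₁) = 240×36.2/(8.314×439) = 2.38 mol.
Step 1 — Polytropic n=1.45: T₂ = T₁(V₁/V₂)^(n−1) = 439×(6.41)^0.45 = 1010 K; P₂ = P₁(V₁/V₂)^n = 3550 kPa.
W = (P₁V₁−P₂V₂)/(n−1) = (240×36.2−3550×5.65)/0.45 = -25200 J.
ΔU = nCvΔT = 2.38×20.8×(1010−439) = 28400 J.
Q = ΔU + W = 3150 J.
State after step 1: P = 3550 kPa, V = 5.65 L, T = 1010 K.
Step 2 — Isothermal: T stays 1010 K; PV = const ⇒ V₂ = 15.1 L, P₂ = 1330 kPa.
ΔU = 0 (ideal gas, T constant).
W = nRT ln(V₂/V₁) = 2.38×8.314×1010×ln(2.67) = 19700 J.
Q = ΔU + W = 19700 J.
Net over both steps: W = -5560 J, Q = 22800 J, ΔU = 28400 J.

22800 J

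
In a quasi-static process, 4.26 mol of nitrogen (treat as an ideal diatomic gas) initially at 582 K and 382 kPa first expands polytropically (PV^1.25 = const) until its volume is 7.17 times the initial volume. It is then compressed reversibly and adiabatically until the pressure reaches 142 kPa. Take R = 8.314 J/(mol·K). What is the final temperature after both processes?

542 K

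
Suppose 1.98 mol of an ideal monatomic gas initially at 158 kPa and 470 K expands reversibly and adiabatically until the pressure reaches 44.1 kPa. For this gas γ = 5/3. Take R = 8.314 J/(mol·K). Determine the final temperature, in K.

282 K

V₁ = nRT₁/P₁ = 1.98×8.314×470/158 = 49.0 L.
Adiabatic: T₂/T₁ = (P₂/P₁)^((γ−1)/γ) ⇒ T₂ = 470×(0.279)^0.400 = 282 K; V₂ = 105 L.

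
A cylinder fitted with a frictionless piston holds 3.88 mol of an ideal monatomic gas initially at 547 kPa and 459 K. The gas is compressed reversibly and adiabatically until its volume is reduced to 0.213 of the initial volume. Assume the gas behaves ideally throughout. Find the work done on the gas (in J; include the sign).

V₁ = nRT₁/P₁ = 3.88×8.314×459/547 = 27.1 L.
Adiabatic: TV^(γ−1) = const ⇒ T₂ = 459×(4.69)^0.667 = 1290 K; PV^γ = const ⇒ P₂ = 7200 kPa.
ΔU = nCvΔT = 3.88×12.5×(1290−459) = 40100 J.
Q = 0 for an adiabatic process, so W = −ΔU = -40100 J.
Work done on the gas = −W_by = 40100 J.

40100 J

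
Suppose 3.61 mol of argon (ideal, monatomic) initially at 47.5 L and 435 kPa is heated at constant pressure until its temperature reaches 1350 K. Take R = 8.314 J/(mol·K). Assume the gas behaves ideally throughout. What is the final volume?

T₁ = P₁V₁/(nR) = 435×47.5/(3.61×8.314) = 688 K.
Isobaric: P stays 435 kPa; V/T = const ⇒ T₂ = 1350 K, V₂ = 93.1 L.

93.1 L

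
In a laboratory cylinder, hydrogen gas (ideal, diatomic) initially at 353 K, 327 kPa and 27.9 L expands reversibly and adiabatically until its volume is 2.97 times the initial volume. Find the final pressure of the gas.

71.2 kPa

Adiabatic: TV^(γ−1) = const ⇒ T₂ = 353×(0.337)^0.400 = 228 K; PV^γ = const ⇒ P₂ = 71.2 kPa.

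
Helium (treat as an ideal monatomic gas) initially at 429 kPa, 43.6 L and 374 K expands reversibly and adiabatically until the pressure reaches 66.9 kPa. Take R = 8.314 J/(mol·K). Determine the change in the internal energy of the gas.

n = P₁V₁/(RT₁) = 429×43.6/(8.314×374) = 6.02 mol.
Adiabatic: T₂/T₁ = (P₂/P₁)^((γ−1)/γ) ⇒ T₂ = 374×(0.156)^0.400 = 178 K; V₂ = 133 L.
For an ideal gas ΔU = nCvΔT with Cv = (3/2)R = 12.5 J/(mol·K).
ΔU = 6.02×12.5×(178−374) = -14700 J.

-14700 J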